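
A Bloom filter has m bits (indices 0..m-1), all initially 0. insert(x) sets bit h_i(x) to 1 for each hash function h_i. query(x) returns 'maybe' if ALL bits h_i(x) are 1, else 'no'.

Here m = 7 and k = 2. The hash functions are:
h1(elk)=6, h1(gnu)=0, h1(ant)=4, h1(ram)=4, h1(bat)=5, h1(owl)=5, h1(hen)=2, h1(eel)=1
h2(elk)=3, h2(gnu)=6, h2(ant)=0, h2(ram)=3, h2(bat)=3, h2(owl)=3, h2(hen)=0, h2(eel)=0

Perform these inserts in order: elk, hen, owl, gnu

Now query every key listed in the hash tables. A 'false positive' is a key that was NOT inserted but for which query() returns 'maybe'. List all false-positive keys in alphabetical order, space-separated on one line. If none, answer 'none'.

Start: bits=0000000
After insert 'elk': sets bits 3 6 -> bits=0001001
After insert 'hen': sets bits 0 2 -> bits=1011001
After insert 'owl': sets bits 3 5 -> bits=1011011
After insert 'gnu': sets bits 0 6 -> bits=1011011
Not inserted: ant bat eel ram — query each against bits=1011011:
query ant: checks bit0=1, bit4=0 (has a 0) -> no => not a false positive
query bat: checks bit3=1, bit5=1 (all 1) -> maybe => FALSE POSITIVE
query eel: checks bit0=1, bit1=0 (has a 0) -> no => not a false positive
query ram: checks bit3=1, bit4=0 (has a 0) -> no => not a false positive
False positives (alphabetical): bat

Answer: bat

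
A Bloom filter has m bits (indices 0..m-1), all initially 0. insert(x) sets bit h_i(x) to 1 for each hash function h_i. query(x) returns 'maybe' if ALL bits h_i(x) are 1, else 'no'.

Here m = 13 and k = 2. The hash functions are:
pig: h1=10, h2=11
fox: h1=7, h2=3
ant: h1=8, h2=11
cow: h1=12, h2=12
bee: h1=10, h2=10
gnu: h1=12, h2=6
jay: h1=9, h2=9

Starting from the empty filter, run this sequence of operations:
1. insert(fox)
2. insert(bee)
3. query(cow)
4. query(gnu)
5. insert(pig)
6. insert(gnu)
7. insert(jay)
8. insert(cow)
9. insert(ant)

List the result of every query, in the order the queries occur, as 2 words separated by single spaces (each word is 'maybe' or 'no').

Answer: no no

Derivation:
Start: bits=0000000000000
Op 1: insert fox -> sets bits 3 7 -> bits=0001000100000
Op 2: insert bee -> sets bits 10 -> bits=0001000100100
Op 3: query cow -> checks bit12=0 (has a 0) -> no
Op 4: query gnu -> checks bit6=0, bit12=0 (has a 0) -> no
Op 5: insert pig -> sets bits 10 11 -> bits=0001000100110
Op 6: insert gnu -> sets bits 6 12 -> bits=0001001100111
Op 7: insert jay -> sets bits 9 -> bits=0001001101111
Op 8: insert cow -> sets bits 12 -> bits=0001001101111
Op 9: insert ant -> sets bits 8 11 -> bits=0001001111111
Query results in order: no no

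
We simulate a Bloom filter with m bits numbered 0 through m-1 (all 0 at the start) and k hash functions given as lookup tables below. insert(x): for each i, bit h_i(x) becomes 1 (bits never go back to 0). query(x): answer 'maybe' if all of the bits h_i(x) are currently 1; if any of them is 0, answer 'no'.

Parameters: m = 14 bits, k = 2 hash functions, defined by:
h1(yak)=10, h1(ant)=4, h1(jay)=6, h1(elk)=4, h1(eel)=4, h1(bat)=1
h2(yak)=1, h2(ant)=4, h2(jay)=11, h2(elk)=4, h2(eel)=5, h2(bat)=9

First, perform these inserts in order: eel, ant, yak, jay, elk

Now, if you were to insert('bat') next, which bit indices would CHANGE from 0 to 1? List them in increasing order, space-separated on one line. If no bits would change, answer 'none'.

Answer: 9

Derivation:
Start: bits=00000000000000
After insert 'eel': sets bits 4 5 -> bits=00001100000000
After insert 'ant': sets bits 4 -> bits=00001100000000
After insert 'yak': sets bits 1 10 -> bits=01001100001000
After insert 'jay': sets bits 6 11 -> bits=01001110001100
After insert 'elk': sets bits 4 -> bits=01001110001100
insert 'bat' would touch bits 1 9; currently bit1=1, bit9=0
Bits that are 0 among those (would change 0->1): 9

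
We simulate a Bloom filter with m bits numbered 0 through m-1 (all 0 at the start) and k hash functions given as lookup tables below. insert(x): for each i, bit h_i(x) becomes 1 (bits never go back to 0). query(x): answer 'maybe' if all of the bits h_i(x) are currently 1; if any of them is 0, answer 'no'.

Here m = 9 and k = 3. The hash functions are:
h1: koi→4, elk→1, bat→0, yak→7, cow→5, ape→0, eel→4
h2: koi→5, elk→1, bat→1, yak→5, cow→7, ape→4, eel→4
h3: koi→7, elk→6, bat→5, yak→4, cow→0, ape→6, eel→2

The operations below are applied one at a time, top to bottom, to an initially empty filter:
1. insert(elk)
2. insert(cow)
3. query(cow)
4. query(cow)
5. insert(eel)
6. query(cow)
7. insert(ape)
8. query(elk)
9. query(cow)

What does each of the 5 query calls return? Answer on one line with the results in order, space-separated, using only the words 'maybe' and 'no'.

Start: bits=000000000
Op 1: insert elk -> sets bits 1 6 -> bits=010000100
Op 2: insert cow -> sets bits 0 5 7 -> bits=110001110
Op 3: query cow -> checks bit0=1, bit5=1, bit7=1 (all 1) -> maybe
Op 4: query cow -> checks bit0=1, bit5=1, bit7=1 (all 1) -> maybe
Op 5: insert eel -> sets bits 2 4 -> bits=111011110
Op 6: query cow -> checks bit0=1, bit5=1, bit7=1 (all 1) -> maybe
Op 7: insert ape -> sets bits 0 4 6 -> bits=111011110
Op 8: query elk -> checks bit1=1, bit6=1 (all 1) -> maybe
Op 9: query cow -> checks bit0=1, bit5=1, bit7=1 (all 1) -> maybe
Query results in order: maybe maybe maybe maybe maybe

Answer: maybe maybe maybe maybe maybe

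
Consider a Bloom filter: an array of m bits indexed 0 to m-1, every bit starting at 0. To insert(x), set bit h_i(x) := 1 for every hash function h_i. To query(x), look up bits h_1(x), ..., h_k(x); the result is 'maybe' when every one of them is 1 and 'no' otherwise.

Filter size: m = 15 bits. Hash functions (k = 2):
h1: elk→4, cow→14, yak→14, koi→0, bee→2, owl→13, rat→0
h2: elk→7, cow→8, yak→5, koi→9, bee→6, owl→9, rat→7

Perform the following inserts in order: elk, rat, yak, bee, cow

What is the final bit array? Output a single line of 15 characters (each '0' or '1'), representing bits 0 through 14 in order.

Start: bits=000000000000000
After insert 'elk': sets bits 4 7 -> bits=000010010000000
After insert 'rat': sets bits 0 7 -> bits=100010010000000
After insert 'yak': sets bits 5 14 -> bits=100011010000001
After insert 'bee': sets bits 2 6 -> bits=101011110000001
After insert 'cow': sets bits 8 14 -> bits=101011111000001

Answer: 101011111000001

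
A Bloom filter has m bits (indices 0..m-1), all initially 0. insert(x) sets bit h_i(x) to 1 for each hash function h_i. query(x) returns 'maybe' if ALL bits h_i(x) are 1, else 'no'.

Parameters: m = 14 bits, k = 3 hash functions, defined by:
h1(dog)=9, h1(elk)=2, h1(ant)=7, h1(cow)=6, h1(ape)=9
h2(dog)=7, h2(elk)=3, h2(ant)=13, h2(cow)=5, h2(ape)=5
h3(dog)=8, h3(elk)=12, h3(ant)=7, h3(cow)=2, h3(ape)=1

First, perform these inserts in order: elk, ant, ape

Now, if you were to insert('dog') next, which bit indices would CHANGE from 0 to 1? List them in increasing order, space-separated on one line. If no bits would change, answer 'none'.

Answer: 8

Derivation:
Start: bits=00000000000000
After insert 'elk': sets bits 2 3 12 -> bits=00110000000010
After insert 'ant': sets bits 7 13 -> bits=00110001000011
After insert 'ape': sets bits 1 5 9 -> bits=01110101010011
insert 'dog' would touch bits 7 8 9; currently bit7=1, bit8=0, bit9=1
Bits that are 0 among those (would change 0->1): 8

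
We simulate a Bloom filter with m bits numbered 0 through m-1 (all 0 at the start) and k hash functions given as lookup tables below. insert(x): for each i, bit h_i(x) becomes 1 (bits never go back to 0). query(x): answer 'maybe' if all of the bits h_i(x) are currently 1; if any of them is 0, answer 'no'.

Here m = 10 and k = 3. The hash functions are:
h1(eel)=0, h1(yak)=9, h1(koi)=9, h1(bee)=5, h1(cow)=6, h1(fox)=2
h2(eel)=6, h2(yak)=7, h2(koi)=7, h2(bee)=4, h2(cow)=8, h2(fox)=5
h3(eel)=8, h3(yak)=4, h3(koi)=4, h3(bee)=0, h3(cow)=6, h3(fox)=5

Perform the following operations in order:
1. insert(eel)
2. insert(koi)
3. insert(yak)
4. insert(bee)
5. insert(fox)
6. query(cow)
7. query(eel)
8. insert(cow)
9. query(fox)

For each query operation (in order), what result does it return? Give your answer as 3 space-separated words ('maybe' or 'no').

Answer: maybe maybe maybe

Derivation:
Start: bits=0000000000
Op 1: insert eel -> sets bits 0 6 8 -> bits=1000001010
Op 2: insert koi -> sets bits 4 7 9 -> bits=1000101111
Op 3: insert yak -> sets bits 4 7 9 -> bits=1000101111
Op 4: insert bee -> sets bits 0 4 5 -> bits=1000111111
Op 5: insert fox -> sets bits 2 5 -> bits=1010111111
Op 6: query cow -> checks bit6=1, bit8=1 (all 1) -> maybe
Op 7: query eel -> checks bit0=1, bit6=1, bit8=1 (all 1) -> maybe
Op 8: insert cow -> sets bits 6 8 -> bits=1010111111
Op 9: query fox -> checks bit2=1, bit5=1 (all 1) -> maybe
Query results in order: maybe maybe maybe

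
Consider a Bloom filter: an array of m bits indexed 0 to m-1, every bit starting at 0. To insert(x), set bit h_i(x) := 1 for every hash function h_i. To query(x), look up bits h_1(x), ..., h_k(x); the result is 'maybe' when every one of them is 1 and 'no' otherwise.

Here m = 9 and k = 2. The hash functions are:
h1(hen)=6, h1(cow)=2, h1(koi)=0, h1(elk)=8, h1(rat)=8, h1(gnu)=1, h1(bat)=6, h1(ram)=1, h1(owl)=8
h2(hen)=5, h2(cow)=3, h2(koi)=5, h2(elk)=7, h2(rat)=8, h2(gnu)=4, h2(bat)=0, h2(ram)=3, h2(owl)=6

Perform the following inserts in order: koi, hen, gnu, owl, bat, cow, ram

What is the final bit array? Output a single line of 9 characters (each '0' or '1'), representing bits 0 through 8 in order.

Start: bits=000000000
After insert 'koi': sets bits 0 5 -> bits=100001000
After insert 'hen': sets bits 5 6 -> bits=100001100
After insert 'gnu': sets bits 1 4 -> bits=110011100
After insert 'owl': sets bits 6 8 -> bits=110011101
After insert 'bat': sets bits 0 6 -> bits=110011101
After insert 'cow': sets bits 2 3 -> bits=111111101
After insert 'ram': sets bits 1 3 -> bits=111111101

Answer: 111111101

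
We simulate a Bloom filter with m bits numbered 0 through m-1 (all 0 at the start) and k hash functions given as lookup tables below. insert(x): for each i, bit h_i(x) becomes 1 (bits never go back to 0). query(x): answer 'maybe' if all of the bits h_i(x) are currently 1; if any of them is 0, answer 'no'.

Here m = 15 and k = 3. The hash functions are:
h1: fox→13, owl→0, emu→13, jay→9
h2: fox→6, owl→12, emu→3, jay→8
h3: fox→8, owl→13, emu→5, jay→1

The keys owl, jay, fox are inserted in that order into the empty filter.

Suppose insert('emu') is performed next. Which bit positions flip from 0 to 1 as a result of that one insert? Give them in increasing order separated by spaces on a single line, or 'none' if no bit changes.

Start: bits=000000000000000
After insert 'owl': sets bits 0 12 13 -> bits=100000000000110
After insert 'jay': sets bits 1 8 9 -> bits=110000001100110
After insert 'fox': sets bits 6 8 13 -> bits=110000101100110
insert 'emu' would touch bits 3 5 13; currently bit3=0, bit5=0, bit13=1
Bits that are 0 among those (would change 0->1): 3 5

Answer: 3 5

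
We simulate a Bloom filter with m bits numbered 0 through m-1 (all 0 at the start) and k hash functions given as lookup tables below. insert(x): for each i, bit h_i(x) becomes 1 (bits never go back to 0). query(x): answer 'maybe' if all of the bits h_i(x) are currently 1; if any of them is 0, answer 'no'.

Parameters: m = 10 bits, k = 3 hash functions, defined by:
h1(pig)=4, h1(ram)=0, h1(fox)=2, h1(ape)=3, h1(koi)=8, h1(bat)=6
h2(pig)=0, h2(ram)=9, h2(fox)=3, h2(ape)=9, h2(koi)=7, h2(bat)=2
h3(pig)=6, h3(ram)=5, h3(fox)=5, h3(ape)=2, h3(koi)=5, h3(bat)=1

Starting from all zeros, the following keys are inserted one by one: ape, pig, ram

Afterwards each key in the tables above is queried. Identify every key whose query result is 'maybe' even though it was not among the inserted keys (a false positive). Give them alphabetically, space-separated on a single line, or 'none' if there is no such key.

Start: bits=0000000000
After insert 'ape': sets bits 2 3 9 -> bits=0011000001
After insert 'pig': sets bits 0 4 6 -> bits=1011101001
After insert 'ram': sets bits 0 5 9 -> bits=1011111001
Not inserted: bat fox koi — query each against bits=1011111001:
query bat: checks bit1=0, bit2=1, bit6=1 (has a 0) -> no => not a false positive
query fox: checks bit2=1, bit3=1, bit5=1 (all 1) -> maybe => FALSE POSITIVE
query koi: checks bit5=1, bit7=0, bit8=0 (has a 0) -> no => not a false positive
False positives (alphabetical): fox

Answer: fox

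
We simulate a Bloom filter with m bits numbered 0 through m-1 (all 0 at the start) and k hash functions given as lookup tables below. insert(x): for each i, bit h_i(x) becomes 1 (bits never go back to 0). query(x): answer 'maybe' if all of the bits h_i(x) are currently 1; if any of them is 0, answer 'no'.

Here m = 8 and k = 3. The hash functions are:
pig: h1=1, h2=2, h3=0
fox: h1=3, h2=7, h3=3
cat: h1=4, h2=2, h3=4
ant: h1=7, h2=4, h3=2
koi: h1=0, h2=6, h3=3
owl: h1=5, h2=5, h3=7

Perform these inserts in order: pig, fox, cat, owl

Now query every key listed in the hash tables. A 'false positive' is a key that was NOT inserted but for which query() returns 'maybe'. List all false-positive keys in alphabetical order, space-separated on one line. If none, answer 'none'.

Start: bits=00000000
After insert 'pig': sets bits 0 1 2 -> bits=11100000
After insert 'fox': sets bits 3 7 -> bits=11110001
After insert 'cat': sets bits 2 4 -> bits=11111001
After insert 'owl': sets bits 5 7 -> bits=11111101
Not inserted: ant koi — query each against bits=11111101:
query ant: checks bit2=1, bit4=1, bit7=1 (all 1) -> maybe => FALSE POSITIVE
query koi: checks bit0=1, bit3=1, bit6=0 (has a 0) -> no => not a false positive
False positives (alphabetical): ant

Answer: ant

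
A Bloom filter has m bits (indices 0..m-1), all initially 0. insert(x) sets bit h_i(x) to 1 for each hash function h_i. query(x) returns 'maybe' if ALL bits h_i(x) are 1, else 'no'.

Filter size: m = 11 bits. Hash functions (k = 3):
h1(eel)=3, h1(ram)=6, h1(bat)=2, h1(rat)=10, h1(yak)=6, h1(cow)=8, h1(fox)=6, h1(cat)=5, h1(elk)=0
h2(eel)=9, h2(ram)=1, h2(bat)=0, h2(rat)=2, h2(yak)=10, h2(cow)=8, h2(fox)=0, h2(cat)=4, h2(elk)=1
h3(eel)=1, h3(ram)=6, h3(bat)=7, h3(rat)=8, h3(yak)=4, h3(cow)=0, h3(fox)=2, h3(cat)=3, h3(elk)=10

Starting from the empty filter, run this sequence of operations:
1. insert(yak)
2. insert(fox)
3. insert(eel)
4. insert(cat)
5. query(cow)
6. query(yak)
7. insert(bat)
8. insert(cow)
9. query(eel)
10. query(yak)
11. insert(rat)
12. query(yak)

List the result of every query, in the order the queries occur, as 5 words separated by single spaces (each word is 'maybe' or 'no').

Start: bits=00000000000
Op 1: insert yak -> sets bits 4 6 10 -> bits=00001010001
Op 2: insert fox -> sets bits 0 2 6 -> bits=10101010001
Op 3: insert eel -> sets bits 1 3 9 -> bits=11111010011
Op 4: insert cat -> sets bits 3 4 5 -> bits=11111110011
Op 5: query cow -> checks bit0=1, bit8=0 (has a 0) -> no
Op 6: query yak -> checks bit4=1, bit6=1, bit10=1 (all 1) -> maybe
Op 7: insert bat -> sets bits 0 2 7 -> bits=11111111011
Op 8: insert cow -> sets bits 0 8 -> bits=11111111111
Op 9: query eel -> checks bit1=1, bit3=1, bit9=1 (all 1) -> maybe
Op 10: query yak -> checks bit4=1, bit6=1, bit10=1 (all 1) -> maybe
Op 11: insert rat -> sets bits 2 8 10 -> bits=11111111111
Op 12: query yak -> checks bit4=1, bit6=1, bit10=1 (all 1) -> maybe
Query results in order: no maybe maybe maybe maybe

Answer: no maybe maybe maybe maybe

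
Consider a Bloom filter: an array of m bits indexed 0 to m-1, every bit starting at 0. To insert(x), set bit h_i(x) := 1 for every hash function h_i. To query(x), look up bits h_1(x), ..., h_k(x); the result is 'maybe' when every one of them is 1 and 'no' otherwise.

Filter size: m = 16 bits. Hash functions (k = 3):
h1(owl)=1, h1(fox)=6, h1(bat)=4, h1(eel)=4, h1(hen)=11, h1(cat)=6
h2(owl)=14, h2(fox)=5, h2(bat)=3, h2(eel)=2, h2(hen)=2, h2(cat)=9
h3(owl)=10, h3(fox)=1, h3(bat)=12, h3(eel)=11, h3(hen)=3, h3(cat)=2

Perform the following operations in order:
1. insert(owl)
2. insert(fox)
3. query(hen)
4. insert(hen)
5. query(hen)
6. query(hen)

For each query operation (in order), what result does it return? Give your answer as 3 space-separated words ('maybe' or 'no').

Answer: no maybe maybe

Derivation:
Start: bits=0000000000000000
Op 1: insert owl -> sets bits 1 10 14 -> bits=0100000000100010
Op 2: insert fox -> sets bits 1 5 6 -> bits=0100011000100010
Op 3: query hen -> checks bit2=0, bit3=0, bit11=0 (has a 0) -> no
Op 4: insert hen -> sets bits 2 3 11 -> bits=0111011000110010
Op 5: query hen -> checks bit2=1, bit3=1, bit11=1 (all 1) -> maybe
Op 6: query hen -> checks bit2=1, bit3=1, bit11=1 (all 1) -> maybe
Query results in order: no maybe maybe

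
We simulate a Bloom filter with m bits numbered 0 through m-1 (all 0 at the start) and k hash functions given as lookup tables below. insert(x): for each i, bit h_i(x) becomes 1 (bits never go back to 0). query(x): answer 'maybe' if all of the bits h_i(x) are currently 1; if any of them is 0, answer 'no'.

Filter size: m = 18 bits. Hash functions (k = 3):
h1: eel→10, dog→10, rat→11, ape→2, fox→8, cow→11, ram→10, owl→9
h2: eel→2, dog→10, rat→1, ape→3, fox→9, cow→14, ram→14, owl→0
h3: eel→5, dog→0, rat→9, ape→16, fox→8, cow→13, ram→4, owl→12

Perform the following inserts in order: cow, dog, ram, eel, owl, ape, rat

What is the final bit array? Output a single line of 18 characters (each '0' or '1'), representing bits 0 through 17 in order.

Start: bits=000000000000000000
After insert 'cow': sets bits 11 13 14 -> bits=000000000001011000
After insert 'dog': sets bits 0 10 -> bits=100000000011011000
After insert 'ram': sets bits 4 10 14 -> bits=100010000011011000
After insert 'eel': sets bits 2 5 10 -> bits=101011000011011000
After insert 'owl': sets bits 0 9 12 -> bits=101011000111111000
After insert 'ape': sets bits 2 3 16 -> bits=101111000111111010
After insert 'rat': sets bits 1 9 11 -> bits=111111000111111010

Answer: 111111000111111010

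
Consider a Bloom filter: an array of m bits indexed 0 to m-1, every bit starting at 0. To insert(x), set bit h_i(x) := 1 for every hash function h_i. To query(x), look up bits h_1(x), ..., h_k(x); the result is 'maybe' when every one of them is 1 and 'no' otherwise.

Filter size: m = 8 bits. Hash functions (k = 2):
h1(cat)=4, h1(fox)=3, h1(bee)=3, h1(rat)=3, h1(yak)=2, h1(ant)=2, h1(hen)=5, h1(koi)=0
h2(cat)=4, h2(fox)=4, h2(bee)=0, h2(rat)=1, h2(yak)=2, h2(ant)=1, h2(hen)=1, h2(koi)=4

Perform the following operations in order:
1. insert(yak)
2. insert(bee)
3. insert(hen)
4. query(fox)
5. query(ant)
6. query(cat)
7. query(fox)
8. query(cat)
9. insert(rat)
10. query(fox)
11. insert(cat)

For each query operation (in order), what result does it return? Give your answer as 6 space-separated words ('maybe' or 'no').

Answer: no maybe no no no no

Derivation:
Start: bits=00000000
Op 1: insert yak -> sets bits 2 -> bits=00100000
Op 2: insert bee -> sets bits 0 3 -> bits=10110000
Op 3: insert hen -> sets bits 1 5 -> bits=11110100
Op 4: query fox -> checks bit3=1, bit4=0 (has a 0) -> no
Op 5: query ant -> checks bit1=1, bit2=1 (all 1) -> maybe
Op 6: query cat -> checks bit4=0 (has a 0) -> no
Op 7: query fox -> checks bit3=1, bit4=0 (has a 0) -> no
Op 8: query cat -> checks bit4=0 (has a 0) -> no
Op 9: insert rat -> sets bits 1 3 -> bits=11110100
Op 10: query fox -> checks bit3=1, bit4=0 (has a 0) -> no
Op 11: insert cat -> sets bits 4 -> bits=11111100
Query results in order: no maybe no no no no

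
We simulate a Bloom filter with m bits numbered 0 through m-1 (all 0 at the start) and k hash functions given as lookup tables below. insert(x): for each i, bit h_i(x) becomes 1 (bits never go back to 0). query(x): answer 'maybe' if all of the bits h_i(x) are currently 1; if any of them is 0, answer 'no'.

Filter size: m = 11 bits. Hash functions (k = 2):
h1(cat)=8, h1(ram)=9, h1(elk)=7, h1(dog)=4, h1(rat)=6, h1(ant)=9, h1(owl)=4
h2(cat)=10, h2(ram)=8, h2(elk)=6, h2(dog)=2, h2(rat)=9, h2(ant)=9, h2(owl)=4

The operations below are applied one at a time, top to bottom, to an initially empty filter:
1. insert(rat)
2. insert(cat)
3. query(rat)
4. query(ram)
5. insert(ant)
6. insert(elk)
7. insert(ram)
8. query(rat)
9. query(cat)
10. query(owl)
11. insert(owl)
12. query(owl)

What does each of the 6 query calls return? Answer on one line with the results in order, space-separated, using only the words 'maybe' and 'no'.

Start: bits=00000000000
Op 1: insert rat -> sets bits 6 9 -> bits=00000010010
Op 2: insert cat -> sets bits 8 10 -> bits=00000010111
Op 3: query rat -> checks bit6=1, bit9=1 (all 1) -> maybe
Op 4: query ram -> checks bit8=1, bit9=1 (all 1) -> maybe
Op 5: insert ant -> sets bits 9 -> bits=00000010111
Op 6: insert elk -> sets bits 6 7 -> bits=00000011111
Op 7: insert ram -> sets bits 8 9 -> bits=00000011111
Op 8: query rat -> checks bit6=1, bit9=1 (all 1) -> maybe
Op 9: query cat -> checks bit8=1, bit10=1 (all 1) -> maybe
Op 10: query owl -> checks bit4=0 (has a 0) -> no
Op 11: insert owl -> sets bits 4 -> bits=00001011111
Op 12: query owl -> checks bit4=1 (all 1) -> maybe
Query results in order: maybe maybe maybe maybe no maybe

Answer: maybe maybe maybe maybe no maybe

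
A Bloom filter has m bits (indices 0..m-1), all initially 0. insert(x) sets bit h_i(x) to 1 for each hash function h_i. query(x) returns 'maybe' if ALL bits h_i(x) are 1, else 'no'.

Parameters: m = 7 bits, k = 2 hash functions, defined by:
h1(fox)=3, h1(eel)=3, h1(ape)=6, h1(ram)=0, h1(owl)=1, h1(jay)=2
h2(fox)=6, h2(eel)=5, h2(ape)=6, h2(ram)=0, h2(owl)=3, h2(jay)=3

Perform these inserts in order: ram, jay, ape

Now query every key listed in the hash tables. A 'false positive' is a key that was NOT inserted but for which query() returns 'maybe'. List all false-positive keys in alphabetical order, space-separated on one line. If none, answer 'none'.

Start: bits=0000000
After insert 'ram': sets bits 0 -> bits=1000000
After insert 'jay': sets bits 2 3 -> bits=1011000
After insert 'ape': sets bits 6 -> bits=1011001
Not inserted: eel fox owl — query each against bits=1011001:
query eel: checks bit3=1, bit5=0 (has a 0) -> no => not a false positive
query fox: checks bit3=1, bit6=1 (all 1) -> maybe => FALSE POSITIVE
query owl: checks bit1=0, bit3=1 (has a 0) -> no => not a false positive
False positives (alphabetical): fox

Answer: fox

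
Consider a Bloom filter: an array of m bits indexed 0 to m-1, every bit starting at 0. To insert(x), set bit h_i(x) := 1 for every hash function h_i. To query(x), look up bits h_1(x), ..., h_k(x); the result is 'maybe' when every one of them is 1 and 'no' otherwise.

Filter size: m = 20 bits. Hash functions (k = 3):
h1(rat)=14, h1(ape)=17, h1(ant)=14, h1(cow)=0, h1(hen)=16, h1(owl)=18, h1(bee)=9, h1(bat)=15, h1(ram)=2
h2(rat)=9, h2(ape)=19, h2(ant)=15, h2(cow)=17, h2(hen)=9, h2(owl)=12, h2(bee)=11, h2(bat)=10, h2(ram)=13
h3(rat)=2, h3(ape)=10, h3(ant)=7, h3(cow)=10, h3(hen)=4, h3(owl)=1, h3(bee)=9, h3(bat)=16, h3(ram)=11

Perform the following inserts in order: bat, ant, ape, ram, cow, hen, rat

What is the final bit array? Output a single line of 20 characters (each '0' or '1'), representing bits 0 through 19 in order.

Start: bits=00000000000000000000
After insert 'bat': sets bits 10 15 16 -> bits=00000000001000011000
After insert 'ant': sets bits 7 14 15 -> bits=00000001001000111000
After insert 'ape': sets bits 10 17 19 -> bits=00000001001000111101
After insert 'ram': sets bits 2 11 13 -> bits=00100001001101111101
After insert 'cow': sets bits 0 10 17 -> bits=10100001001101111101
After insert 'hen': sets bits 4 9 16 -> bits=10101001011101111101
After insert 'rat': sets bits 2 9 14 -> bits=10101001011101111101

Answer: 10101001011101111101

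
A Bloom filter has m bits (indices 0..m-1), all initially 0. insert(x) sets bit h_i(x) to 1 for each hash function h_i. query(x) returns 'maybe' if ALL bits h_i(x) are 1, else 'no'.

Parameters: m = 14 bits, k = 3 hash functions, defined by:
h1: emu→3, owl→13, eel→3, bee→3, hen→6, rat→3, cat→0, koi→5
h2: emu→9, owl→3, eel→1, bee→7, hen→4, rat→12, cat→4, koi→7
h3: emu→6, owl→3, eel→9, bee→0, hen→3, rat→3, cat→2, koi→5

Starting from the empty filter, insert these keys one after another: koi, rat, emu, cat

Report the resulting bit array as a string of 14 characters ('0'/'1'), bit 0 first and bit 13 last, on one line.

Answer: 10111111010010

Derivation:
Start: bits=00000000000000
After insert 'koi': sets bits 5 7 -> bits=00000101000000
After insert 'rat': sets bits 3 12 -> bits=00010101000010
After insert 'emu': sets bits 3 6 9 -> bits=00010111010010
After insert 'cat': sets bits 0 2 4 -> bits=10111111010010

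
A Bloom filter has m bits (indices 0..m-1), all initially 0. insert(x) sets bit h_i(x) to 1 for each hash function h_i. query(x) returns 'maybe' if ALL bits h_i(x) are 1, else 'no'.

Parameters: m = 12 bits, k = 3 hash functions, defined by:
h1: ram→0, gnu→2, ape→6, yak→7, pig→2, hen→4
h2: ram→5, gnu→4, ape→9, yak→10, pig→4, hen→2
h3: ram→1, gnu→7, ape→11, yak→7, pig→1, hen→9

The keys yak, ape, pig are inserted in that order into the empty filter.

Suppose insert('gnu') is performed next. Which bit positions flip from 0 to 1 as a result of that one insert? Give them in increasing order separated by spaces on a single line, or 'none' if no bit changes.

Start: bits=000000000000
After insert 'yak': sets bits 7 10 -> bits=000000010010
After insert 'ape': sets bits 6 9 11 -> bits=000000110111
After insert 'pig': sets bits 1 2 4 -> bits=011010110111
insert 'gnu' would touch bits 2 4 7; currently bit2=1, bit4=1, bit7=1
Bits that are 0 among those (would change 0->1): none

Answer: none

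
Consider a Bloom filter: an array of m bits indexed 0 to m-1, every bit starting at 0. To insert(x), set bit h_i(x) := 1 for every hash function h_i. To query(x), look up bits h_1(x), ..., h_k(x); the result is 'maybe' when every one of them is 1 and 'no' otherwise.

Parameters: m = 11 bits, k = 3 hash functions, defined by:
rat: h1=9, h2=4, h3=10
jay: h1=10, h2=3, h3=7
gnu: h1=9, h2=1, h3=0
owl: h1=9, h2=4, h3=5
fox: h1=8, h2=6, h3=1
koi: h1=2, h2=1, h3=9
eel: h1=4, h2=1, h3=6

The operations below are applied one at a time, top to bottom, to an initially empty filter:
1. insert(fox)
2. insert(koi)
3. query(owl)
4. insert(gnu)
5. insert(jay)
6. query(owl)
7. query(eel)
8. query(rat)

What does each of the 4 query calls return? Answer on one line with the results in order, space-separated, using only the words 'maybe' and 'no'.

Start: bits=00000000000
Op 1: insert fox -> sets bits 1 6 8 -> bits=01000010100
Op 2: insert koi -> sets bits 1 2 9 -> bits=01100010110
Op 3: query owl -> checks bit4=0, bit5=0, bit9=1 (has a 0) -> no
Op 4: insert gnu -> sets bits 0 1 9 -> bits=11100010110
Op 5: insert jay -> sets bits 3 7 10 -> bits=11110011111
Op 6: query owl -> checks bit4=0, bit5=0, bit9=1 (has a 0) -> no
Op 7: query eel -> checks bit1=1, bit4=0, bit6=1 (has a 0) -> no
Op 8: query rat -> checks bit4=0, bit9=1, bit10=1 (has a 0) -> no
Query results in order: no no no no

Answer: no no no no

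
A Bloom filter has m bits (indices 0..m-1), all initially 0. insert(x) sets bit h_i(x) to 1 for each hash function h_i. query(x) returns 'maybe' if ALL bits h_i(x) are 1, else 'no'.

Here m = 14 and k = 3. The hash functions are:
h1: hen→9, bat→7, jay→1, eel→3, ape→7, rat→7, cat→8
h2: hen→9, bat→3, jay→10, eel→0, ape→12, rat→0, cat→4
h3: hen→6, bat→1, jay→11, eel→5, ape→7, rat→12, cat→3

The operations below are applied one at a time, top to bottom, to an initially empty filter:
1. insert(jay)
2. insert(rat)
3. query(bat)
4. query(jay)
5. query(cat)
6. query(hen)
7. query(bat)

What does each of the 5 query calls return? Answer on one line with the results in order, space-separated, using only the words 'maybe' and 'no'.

Answer: no maybe no no no

Derivation:
Start: bits=00000000000000
Op 1: insert jay -> sets bits 1 10 11 -> bits=01000000001100
Op 2: insert rat -> sets bits 0 7 12 -> bits=11000001001110
Op 3: query bat -> checks bit1=1, bit3=0, bit7=1 (has a 0) -> no
Op 4: query jay -> checks bit1=1, bit10=1, bit11=1 (all 1) -> maybe
Op 5: query cat -> checks bit3=0, bit4=0, bit8=0 (has a 0) -> no
Op 6: query hen -> checks bit6=0, bit9=0 (has a 0) -> no
Op 7: query bat -> checks bit1=1, bit3=0, bit7=1 (has a 0) -> no
Query results in order: no maybe no no no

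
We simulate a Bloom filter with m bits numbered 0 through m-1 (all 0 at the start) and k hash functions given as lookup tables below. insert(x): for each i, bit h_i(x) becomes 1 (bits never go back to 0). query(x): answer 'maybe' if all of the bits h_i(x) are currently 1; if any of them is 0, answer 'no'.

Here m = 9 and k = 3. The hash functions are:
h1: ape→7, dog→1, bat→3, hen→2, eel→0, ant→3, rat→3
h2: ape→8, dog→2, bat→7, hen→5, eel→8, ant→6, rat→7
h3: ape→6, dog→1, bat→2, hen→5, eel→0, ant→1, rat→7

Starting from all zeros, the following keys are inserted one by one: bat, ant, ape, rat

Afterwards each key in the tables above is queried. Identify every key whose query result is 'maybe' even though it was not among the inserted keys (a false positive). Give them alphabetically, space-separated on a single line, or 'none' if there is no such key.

Start: bits=000000000
After insert 'bat': sets bits 2 3 7 -> bits=001100010
After insert 'ant': sets bits 1 3 6 -> bits=011100110
After insert 'ape': sets bits 6 7 8 -> bits=011100111
After insert 'rat': sets bits 3 7 -> bits=011100111
Not inserted: dog eel hen — query each against bits=011100111:
query dog: checks bit1=1, bit2=1 (all 1) -> maybe => FALSE POSITIVE
query eel: checks bit0=0, bit8=1 (has a 0) -> no => not a false positive
query hen: checks bit2=1, bit5=0 (has a 0) -> no => not a false positive
False positives (alphabetical): dog

Answer: dog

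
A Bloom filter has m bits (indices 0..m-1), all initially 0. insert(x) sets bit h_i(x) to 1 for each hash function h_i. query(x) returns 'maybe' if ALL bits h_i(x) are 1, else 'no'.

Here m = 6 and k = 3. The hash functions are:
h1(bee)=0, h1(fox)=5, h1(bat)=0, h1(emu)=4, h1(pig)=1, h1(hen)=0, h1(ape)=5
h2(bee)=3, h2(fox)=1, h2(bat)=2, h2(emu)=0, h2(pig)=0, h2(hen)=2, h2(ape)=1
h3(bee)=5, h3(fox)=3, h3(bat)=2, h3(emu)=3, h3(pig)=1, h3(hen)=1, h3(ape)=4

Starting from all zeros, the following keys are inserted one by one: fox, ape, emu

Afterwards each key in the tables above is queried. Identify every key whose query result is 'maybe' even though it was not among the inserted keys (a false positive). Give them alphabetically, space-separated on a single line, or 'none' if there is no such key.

Answer: bee pig

Derivation:
Start: bits=000000
After insert 'fox': sets bits 1 3 5 -> bits=010101
After insert 'ape': sets bits 1 4 5 -> bits=010111
After insert 'emu': sets bits 0 3 4 -> bits=110111
Not inserted: bat bee hen pig — query each against bits=110111:
query bat: checks bit0=1, bit2=0 (has a 0) -> no => not a false positive
query bee: checks bit0=1, bit3=1, bit5=1 (all 1) -> maybe => FALSE POSITIVE
query hen: checks bit0=1, bit1=1, bit2=0 (has a 0) -> no => not a false positive
query pig: checks bit0=1, bit1=1 (all 1) -> maybe => FALSE POSITIVE
False positives (alphabetical): bee pig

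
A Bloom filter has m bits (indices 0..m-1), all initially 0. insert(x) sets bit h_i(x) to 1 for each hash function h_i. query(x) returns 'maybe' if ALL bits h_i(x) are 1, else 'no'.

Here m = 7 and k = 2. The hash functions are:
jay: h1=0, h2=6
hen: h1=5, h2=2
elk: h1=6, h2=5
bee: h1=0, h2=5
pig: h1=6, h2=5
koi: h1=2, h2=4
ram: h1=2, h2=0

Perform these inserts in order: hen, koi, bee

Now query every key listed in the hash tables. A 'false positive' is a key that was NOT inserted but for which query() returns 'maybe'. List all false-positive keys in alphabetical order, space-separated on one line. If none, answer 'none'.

Start: bits=0000000
After insert 'hen': sets bits 2 5 -> bits=0010010
After insert 'koi': sets bits 2 4 -> bits=0010110
After insert 'bee': sets bits 0 5 -> bits=1010110
Not inserted: elk jay pig ram — query each against bits=1010110:
query elk: checks bit5=1, bit6=0 (has a 0) -> no => not a false positive
query jay: checks bit0=1, bit6=0 (has a 0) -> no => not a false positive
query pig: checks bit5=1, bit6=0 (has a 0) -> no => not a false positive
query ram: checks bit0=1, bit2=1 (all 1) -> maybe => FALSE POSITIVE
False positives (alphabetical): ram

Answer: ram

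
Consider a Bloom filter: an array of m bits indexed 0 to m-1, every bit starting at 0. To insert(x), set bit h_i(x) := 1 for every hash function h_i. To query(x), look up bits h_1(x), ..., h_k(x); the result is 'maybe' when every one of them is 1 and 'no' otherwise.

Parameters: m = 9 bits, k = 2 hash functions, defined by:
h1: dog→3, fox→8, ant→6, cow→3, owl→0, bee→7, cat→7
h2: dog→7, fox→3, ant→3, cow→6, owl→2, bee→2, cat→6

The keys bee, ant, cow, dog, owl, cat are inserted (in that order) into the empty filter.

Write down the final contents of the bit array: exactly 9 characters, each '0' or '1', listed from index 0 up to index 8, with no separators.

Start: bits=000000000
After insert 'bee': sets bits 2 7 -> bits=001000010
After insert 'ant': sets bits 3 6 -> bits=001100110
After insert 'cow': sets bits 3 6 -> bits=001100110
After insert 'dog': sets bits 3 7 -> bits=001100110
After insert 'owl': sets bits 0 2 -> bits=101100110
After insert 'cat': sets bits 6 7 -> bits=101100110

Answer: 101100110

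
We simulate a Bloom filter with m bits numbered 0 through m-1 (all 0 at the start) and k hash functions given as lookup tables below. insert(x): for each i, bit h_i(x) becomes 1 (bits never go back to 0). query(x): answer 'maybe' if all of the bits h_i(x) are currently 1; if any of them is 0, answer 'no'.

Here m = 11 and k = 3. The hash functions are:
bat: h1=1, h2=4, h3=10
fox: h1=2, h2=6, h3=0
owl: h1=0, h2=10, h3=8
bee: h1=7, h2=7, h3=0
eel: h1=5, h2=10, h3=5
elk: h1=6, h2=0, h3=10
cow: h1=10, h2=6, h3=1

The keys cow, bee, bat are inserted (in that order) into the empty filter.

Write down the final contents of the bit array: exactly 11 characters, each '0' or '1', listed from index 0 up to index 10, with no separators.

Answer: 11001011001

Derivation:
Start: bits=00000000000
After insert 'cow': sets bits 1 6 10 -> bits=01000010001
After insert 'bee': sets bits 0 7 -> bits=11000011001
After insert 'bat': sets bits 1 4 10 -> bits=11001011001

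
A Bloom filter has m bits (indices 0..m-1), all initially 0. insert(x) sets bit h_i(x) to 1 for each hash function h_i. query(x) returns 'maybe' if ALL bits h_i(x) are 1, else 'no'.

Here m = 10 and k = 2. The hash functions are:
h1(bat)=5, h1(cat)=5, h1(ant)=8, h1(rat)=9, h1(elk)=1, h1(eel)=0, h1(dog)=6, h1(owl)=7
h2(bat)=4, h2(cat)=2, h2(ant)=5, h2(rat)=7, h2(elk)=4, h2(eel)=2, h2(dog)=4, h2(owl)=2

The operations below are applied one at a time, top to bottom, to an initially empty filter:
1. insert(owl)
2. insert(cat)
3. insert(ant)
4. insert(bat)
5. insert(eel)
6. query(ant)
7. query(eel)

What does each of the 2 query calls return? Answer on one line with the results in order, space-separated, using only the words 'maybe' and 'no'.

Start: bits=0000000000
Op 1: insert owl -> sets bits 2 7 -> bits=0010000100
Op 2: insert cat -> sets bits 2 5 -> bits=0010010100
Op 3: insert ant -> sets bits 5 8 -> bits=0010010110
Op 4: insert bat -> sets bits 4 5 -> bits=0010110110
Op 5: insert eel -> sets bits 0 2 -> bits=1010110110
Op 6: query ant -> checks bit5=1, bit8=1 (all 1) -> maybe
Op 7: query eel -> checks bit0=1, bit2=1 (all 1) -> maybe
Query results in order: maybe maybe

Answer: maybe maybe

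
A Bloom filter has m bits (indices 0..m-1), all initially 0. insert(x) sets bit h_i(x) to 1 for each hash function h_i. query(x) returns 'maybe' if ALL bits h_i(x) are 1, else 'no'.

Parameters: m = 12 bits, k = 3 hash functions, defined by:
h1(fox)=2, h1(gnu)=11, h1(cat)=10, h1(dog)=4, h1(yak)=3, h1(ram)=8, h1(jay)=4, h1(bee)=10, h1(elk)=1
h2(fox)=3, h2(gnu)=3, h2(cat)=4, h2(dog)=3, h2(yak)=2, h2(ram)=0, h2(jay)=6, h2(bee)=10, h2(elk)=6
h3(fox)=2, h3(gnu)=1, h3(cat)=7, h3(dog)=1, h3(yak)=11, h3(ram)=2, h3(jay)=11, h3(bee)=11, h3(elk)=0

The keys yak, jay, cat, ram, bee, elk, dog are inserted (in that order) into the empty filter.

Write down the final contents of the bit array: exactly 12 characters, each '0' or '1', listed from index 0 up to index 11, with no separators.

Start: bits=000000000000
After insert 'yak': sets bits 2 3 11 -> bits=001100000001
After insert 'jay': sets bits 4 6 11 -> bits=001110100001
After insert 'cat': sets bits 4 7 10 -> bits=001110110011
After insert 'ram': sets bits 0 2 8 -> bits=101110111011
After insert 'bee': sets bits 10 11 -> bits=101110111011
After insert 'elk': sets bits 0 1 6 -> bits=111110111011
After insert 'dog': sets bits 1 3 4 -> bits=111110111011

Answer: 111110111011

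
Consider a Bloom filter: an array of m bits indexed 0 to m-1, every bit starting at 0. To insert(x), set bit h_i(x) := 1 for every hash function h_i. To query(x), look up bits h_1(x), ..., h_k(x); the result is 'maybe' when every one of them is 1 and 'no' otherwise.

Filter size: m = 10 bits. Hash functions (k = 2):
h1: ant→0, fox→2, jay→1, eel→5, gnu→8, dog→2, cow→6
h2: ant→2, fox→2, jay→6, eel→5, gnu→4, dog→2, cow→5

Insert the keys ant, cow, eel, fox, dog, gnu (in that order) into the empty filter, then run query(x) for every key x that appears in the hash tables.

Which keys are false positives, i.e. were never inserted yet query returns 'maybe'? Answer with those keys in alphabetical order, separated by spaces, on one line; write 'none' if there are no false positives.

Answer: none

Derivation:
Start: bits=0000000000
After insert 'ant': sets bits 0 2 -> bits=1010000000
After insert 'cow': sets bits 5 6 -> bits=1010011000
After insert 'eel': sets bits 5 -> bits=1010011000
After insert 'fox': sets bits 2 -> bits=1010011000
After insert 'dog': sets bits 2 -> bits=1010011000
After insert 'gnu': sets bits 4 8 -> bits=1010111010
Not inserted: jay — query each against bits=1010111010:
query jay: checks bit1=0, bit6=1 (has a 0) -> no => not a false positive
False positives (alphabetical): none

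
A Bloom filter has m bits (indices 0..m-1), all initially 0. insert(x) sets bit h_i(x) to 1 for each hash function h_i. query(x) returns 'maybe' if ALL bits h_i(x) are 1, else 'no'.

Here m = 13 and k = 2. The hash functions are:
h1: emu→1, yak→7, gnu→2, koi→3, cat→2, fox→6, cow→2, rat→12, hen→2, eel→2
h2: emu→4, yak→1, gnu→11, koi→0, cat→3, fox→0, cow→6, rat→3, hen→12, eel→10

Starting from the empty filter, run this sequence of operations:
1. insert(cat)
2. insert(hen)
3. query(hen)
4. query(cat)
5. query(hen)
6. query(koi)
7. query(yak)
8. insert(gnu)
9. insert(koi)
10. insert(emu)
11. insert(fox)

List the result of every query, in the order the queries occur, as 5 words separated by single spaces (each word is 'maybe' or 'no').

Start: bits=0000000000000
Op 1: insert cat -> sets bits 2 3 -> bits=0011000000000
Op 2: insert hen -> sets bits 2 12 -> bits=0011000000001
Op 3: query hen -> checks bit2=1, bit12=1 (all 1) -> maybe
Op 4: query cat -> checks bit2=1, bit3=1 (all 1) -> maybe
Op 5: query hen -> checks bit2=1, bit12=1 (all 1) -> maybe
Op 6: query koi -> checks bit0=0, bit3=1 (has a 0) -> no
Op 7: query yak -> checks bit1=0, bit7=0 (has a 0) -> no
Op 8: insert gnu -> sets bits 2 11 -> bits=0011000000011
Op 9: insert koi -> sets bits 0 3 -> bits=1011000000011
Op 10: insert emu -> sets bits 1 4 -> bits=1111100000011
Op 11: insert fox -> sets bits 0 6 -> bits=1111101000011
Query results in order: maybe maybe maybe no no

Answer: maybe maybe maybe no no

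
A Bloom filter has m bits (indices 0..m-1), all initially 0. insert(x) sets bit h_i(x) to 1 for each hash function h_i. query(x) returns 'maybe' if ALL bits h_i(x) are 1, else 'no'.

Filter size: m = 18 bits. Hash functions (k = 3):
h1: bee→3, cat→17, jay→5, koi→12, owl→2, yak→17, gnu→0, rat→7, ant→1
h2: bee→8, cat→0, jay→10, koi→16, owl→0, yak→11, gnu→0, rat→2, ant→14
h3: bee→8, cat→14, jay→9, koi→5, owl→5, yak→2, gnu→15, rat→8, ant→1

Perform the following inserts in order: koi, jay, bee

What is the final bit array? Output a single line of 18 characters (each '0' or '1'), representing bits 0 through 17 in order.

Answer: 000101001110100010

Derivation:
Start: bits=000000000000000000
After insert 'koi': sets bits 5 12 16 -> bits=000001000000100010
After insert 'jay': sets bits 5 9 10 -> bits=000001000110100010
After insert 'bee': sets bits 3 8 -> bits=000101001110100010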